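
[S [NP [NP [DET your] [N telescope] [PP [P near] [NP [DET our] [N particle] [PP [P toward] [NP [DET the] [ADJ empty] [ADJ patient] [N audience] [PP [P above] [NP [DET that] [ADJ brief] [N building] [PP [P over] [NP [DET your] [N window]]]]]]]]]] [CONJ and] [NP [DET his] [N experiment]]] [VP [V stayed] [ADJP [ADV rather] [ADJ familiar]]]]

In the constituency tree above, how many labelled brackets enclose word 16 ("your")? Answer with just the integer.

Path from the root down to the word: S → NP → NP → PP → NP → PP → NP → PP → NP → PP → NP → DET. That is 12 enclosing brackets.

12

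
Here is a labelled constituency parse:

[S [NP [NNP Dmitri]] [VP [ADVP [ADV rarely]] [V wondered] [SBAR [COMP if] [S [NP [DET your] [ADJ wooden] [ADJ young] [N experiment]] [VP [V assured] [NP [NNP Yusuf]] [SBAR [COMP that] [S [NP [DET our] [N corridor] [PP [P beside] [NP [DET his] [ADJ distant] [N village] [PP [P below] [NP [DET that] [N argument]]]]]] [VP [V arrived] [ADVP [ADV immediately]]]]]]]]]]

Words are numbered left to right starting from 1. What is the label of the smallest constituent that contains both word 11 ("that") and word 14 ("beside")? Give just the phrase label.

SBAR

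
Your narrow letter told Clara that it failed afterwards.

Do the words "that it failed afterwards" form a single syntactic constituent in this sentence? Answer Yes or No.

Yes

These words form the whole subordinate clause headed by "that", so yes — one constituent.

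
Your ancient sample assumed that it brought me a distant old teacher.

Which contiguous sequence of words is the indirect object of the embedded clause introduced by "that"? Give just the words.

"brought" heads the VP of the embedded clause introduced by "that", and "me" is its indirect object.

me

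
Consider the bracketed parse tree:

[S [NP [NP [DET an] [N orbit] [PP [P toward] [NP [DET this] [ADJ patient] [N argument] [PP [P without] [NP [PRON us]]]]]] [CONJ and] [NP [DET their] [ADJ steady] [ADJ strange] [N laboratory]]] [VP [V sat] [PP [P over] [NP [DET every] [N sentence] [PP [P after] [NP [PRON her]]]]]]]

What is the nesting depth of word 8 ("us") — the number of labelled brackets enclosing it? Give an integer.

8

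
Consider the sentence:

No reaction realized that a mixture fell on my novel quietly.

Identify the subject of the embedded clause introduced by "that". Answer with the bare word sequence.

The subject of the embedded clause introduced by "that" is the NP immediately before the verb "fell": "a mixture".

a mixture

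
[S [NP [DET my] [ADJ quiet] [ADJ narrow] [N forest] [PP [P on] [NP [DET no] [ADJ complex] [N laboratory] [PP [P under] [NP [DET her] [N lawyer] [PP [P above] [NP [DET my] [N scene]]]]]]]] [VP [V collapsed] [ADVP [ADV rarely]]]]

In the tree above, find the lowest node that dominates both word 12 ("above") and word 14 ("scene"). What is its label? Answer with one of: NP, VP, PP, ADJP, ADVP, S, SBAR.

PP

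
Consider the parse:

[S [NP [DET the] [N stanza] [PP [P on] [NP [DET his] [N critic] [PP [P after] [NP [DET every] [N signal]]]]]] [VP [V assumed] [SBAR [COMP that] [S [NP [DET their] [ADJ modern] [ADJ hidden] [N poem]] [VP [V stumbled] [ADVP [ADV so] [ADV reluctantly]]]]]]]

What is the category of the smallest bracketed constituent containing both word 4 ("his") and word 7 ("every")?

NP

Both words fall inside [NP his critic after every signal] (words 4–8), and no smaller constituent contains them both. Label: NP.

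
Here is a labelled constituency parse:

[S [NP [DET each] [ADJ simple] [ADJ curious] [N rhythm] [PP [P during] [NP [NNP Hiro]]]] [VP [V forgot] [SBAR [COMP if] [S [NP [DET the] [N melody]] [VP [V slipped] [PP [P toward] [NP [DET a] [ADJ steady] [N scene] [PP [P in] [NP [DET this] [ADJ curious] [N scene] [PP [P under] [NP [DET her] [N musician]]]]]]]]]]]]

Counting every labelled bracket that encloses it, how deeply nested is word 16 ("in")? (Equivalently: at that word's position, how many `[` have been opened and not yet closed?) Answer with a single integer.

The word sits inside P, which is inside PP, inside NP, inside PP, inside VP, inside S, inside SBAR, inside VP, inside S — 9 brackets in all.

9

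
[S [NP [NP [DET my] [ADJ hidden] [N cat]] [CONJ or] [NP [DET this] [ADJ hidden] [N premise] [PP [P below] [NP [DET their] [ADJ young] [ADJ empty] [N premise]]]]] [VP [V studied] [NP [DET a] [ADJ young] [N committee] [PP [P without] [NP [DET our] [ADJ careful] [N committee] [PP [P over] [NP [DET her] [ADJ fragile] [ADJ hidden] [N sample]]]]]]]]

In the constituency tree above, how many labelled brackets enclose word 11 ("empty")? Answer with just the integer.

6

The word sits inside ADJ, which is inside NP, inside PP, inside NP, inside NP, inside S — 6 brackets in all.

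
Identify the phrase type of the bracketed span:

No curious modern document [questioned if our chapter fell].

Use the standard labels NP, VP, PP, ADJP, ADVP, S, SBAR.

"questioned" is the head of the bracketed span, so the span is a verb phrase: VP.

VP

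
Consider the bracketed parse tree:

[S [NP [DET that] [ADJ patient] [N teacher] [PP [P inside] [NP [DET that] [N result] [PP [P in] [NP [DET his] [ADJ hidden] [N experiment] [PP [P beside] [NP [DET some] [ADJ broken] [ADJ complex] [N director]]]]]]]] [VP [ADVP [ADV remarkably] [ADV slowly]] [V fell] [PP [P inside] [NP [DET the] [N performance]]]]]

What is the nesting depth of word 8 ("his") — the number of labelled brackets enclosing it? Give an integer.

7

Path from the root down to the word: S → NP → PP → NP → PP → NP → DET. That is 7 enclosing brackets.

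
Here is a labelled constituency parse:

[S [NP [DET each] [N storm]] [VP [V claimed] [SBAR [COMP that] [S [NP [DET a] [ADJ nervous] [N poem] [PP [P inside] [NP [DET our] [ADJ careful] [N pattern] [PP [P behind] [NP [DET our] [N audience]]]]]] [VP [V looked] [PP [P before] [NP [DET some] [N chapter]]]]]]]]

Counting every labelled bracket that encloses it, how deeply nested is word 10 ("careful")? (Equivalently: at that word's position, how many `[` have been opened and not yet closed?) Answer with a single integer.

8

Counting open brackets not yet closed at "careful": [S [VP [SBAR [S [NP [PP [NP [ADJ = 8.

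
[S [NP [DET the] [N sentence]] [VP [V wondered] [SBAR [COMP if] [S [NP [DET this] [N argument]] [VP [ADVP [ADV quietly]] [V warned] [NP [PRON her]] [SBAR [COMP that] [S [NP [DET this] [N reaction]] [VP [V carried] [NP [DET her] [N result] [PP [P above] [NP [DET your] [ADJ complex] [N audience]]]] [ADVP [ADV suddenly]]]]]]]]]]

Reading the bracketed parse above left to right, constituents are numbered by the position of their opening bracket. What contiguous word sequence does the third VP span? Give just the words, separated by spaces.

Opening `[VP` markers occur at word positions 3, 7, 13; the third of these opens the constituent [VP carried her result above your complex audience suddenly].

carried her result above your complex audience suddenly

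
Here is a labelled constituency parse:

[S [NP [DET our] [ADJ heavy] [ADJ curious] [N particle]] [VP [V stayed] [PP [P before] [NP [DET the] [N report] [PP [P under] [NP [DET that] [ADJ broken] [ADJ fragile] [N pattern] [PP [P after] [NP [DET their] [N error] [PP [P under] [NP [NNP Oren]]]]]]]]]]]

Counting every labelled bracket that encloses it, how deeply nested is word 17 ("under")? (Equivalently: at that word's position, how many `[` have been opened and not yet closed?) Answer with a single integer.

10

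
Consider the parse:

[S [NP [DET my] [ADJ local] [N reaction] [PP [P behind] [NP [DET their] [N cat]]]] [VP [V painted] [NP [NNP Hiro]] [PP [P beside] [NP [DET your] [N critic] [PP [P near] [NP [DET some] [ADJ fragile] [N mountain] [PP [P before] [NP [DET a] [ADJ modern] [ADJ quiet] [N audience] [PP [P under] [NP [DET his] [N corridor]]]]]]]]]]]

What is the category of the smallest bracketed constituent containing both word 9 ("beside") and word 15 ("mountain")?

PP

Both words fall inside [PP beside your critic near some fragile mountain before a modern quiet audience under his corridor] (words 9–23), and no smaller constituent contains them both. Label: PP.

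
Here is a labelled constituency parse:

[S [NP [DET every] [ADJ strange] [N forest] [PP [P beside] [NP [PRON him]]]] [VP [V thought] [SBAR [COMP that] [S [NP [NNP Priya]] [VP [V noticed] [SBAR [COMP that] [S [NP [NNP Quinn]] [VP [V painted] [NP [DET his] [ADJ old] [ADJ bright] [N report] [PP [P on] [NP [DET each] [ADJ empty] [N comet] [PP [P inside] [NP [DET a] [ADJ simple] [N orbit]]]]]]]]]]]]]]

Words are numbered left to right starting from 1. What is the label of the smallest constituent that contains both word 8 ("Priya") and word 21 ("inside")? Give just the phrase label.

S

The smallest bracket enclosing both words is [S Priya noticed that Quinn painted his old bright report on each empty comet inside a simple orbit], so the label is S.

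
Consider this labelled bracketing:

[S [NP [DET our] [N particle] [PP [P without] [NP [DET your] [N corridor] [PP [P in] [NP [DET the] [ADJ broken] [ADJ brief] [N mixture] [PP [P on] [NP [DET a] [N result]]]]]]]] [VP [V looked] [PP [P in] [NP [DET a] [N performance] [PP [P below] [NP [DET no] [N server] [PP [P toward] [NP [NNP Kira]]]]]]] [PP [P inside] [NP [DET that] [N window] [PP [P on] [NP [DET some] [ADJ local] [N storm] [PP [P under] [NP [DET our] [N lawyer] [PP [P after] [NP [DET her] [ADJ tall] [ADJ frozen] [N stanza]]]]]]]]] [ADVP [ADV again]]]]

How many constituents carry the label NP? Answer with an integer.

11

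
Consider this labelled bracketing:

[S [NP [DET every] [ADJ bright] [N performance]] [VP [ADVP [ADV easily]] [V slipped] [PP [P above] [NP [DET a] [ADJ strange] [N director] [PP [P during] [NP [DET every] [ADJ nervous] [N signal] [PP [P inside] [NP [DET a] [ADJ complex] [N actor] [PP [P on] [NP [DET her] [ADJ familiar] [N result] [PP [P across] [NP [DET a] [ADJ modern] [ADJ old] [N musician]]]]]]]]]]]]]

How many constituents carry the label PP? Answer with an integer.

5

Listing each PP by its span: [PP above a strange director during every nervous signal inside a complex actor on her familiar result across a modern old musician]; [PP during every nervous signal inside a complex actor on her familiar result across a modern old musician]; [PP inside a complex actor on her familiar result across a modern old musician]; [PP on her familiar result across a modern old musician]; [PP across a modern old musician] — that makes 5.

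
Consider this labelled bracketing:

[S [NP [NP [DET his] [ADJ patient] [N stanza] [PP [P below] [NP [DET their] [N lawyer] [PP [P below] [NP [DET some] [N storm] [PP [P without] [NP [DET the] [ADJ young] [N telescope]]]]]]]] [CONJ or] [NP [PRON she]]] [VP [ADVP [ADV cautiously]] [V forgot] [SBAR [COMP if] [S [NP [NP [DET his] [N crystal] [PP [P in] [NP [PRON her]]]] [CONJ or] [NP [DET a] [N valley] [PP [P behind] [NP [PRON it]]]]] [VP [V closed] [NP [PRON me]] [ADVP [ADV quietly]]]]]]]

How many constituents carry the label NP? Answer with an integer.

Listing each NP by its span: [NP his patient stanza below their lawyer below some storm without the young telescope or she]; [NP his patient stanza below their lawyer below some storm without the young telescope]; [NP their lawyer below some storm without the young telescope]; [NP some storm without the young telescope]; [NP the young telescope]; [NP she] … — that makes 12.

12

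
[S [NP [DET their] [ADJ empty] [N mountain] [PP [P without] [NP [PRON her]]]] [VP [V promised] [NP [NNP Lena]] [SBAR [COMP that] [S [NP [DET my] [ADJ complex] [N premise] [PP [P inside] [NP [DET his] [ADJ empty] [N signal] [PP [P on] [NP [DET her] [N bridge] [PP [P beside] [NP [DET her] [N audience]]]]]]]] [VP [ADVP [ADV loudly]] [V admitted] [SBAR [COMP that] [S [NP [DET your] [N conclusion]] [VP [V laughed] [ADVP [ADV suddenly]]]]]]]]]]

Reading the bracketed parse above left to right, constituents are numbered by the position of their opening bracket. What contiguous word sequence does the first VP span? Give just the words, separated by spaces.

In left-to-right order the VP constituents are "promised Lena that my complex premise inside his empty signal on her bridge beside her audience loudly admitted that your conclusion laughed suddenly"; "loudly admitted that your conclusion laughed suddenly"; "laughed suddenly". Number 1 is "promised Lena that my complex premise inside his empty signal on her bridge beside her audience loudly admitted that your conclusion laughed suddenly".

promised Lena that my complex premise inside his empty signal on her bridge beside her audience loudly admitted that your conclusion laughed suddenly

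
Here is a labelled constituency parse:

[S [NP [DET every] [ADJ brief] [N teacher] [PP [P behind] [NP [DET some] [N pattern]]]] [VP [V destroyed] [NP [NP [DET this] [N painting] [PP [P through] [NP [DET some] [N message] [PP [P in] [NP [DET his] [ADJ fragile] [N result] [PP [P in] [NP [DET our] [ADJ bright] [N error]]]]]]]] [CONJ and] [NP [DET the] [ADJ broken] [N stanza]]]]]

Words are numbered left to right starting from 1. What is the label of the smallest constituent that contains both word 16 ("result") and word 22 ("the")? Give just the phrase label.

Word 16 lies under S → VP → NP → NP → PP → NP → PP → NP → N; word 22 lies under S → VP → NP → NP → DET. The lowest shared node is the NP.

NP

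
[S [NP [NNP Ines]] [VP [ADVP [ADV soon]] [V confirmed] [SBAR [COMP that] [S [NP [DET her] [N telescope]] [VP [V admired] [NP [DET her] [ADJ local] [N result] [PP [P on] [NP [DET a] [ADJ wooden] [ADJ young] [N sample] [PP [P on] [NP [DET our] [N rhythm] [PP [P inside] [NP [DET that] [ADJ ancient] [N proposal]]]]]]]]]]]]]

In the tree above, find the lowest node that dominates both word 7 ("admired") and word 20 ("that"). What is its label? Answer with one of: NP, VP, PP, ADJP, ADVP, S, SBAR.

VP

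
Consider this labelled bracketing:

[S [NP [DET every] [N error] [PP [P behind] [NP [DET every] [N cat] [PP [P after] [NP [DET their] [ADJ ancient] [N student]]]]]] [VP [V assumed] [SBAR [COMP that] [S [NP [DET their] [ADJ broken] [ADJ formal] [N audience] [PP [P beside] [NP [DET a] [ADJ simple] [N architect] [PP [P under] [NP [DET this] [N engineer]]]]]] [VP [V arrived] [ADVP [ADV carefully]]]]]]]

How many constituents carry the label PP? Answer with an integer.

Scanning left to right, an opening `[PP` appears at word positions 3, 6, 16, 20 — 4 in total.

4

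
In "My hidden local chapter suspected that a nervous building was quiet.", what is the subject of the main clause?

my hidden local chapter

The subject of the main clause is the NP immediately before the verb "suspected": "my hidden local chapter".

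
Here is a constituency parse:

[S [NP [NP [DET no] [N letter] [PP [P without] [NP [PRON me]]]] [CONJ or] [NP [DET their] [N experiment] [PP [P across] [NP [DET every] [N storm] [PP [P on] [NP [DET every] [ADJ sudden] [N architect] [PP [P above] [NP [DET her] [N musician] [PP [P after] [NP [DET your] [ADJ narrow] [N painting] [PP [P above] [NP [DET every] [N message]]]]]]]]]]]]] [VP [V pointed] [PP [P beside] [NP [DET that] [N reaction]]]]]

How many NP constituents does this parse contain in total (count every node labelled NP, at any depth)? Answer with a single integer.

Scanning left to right, an opening `[NP` appears at word positions 1, 1, 4, 6, 9, 12, 16, 19, 23, 27 — 10 in total.

10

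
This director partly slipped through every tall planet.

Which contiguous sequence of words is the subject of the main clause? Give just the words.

"this director" is the NP that combines with the VP headed by "slipped" to form the main clause — the subject.

this director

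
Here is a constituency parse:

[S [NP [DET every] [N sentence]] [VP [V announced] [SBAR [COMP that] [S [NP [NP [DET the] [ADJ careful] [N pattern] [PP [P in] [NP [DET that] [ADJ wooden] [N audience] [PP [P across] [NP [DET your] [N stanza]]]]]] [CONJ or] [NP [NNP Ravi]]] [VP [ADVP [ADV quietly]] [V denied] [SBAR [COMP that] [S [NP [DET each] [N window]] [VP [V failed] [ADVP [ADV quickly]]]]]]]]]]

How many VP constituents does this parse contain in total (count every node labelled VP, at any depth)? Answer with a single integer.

3

Scanning left to right, an opening `[VP` appears at word positions 3, 17, 22 — 3 in total.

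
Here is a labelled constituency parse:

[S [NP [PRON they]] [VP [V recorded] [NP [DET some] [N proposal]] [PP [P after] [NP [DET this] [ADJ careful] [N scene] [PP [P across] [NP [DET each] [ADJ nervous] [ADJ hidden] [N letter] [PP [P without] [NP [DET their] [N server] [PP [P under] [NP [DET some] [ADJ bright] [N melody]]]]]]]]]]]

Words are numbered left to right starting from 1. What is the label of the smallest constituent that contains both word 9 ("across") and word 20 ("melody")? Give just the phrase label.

PP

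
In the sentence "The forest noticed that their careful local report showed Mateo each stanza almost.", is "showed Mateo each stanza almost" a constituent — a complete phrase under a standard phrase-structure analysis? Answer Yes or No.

Yes

The sequence corresponds to a single VP node — the verb phrase "showed Mateo each stanza almost".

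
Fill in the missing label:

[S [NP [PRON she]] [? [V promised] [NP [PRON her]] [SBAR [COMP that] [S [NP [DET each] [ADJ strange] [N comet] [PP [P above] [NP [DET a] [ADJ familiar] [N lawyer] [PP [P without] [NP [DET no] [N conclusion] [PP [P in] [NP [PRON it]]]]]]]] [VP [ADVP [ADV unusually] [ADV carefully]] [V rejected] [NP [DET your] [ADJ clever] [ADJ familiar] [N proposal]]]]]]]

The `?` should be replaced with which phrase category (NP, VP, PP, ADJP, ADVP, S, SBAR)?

The `?` node immediately contains: V 'promised', NP, SBAR. That is the internal structure of a verb phrase, so the label is VP.

VP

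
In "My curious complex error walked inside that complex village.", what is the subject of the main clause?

In the main clause the verb is "walked"; the NP preceding it, "my curious complex error", is the subject.

my curious complex error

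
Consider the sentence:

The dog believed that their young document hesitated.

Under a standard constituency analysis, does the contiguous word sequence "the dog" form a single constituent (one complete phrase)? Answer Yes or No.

Yes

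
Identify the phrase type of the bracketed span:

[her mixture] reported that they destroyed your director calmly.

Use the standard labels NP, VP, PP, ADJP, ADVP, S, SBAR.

The bracketed span "her mixture" is headed by "mixture", making it a noun phrase (NP).

NP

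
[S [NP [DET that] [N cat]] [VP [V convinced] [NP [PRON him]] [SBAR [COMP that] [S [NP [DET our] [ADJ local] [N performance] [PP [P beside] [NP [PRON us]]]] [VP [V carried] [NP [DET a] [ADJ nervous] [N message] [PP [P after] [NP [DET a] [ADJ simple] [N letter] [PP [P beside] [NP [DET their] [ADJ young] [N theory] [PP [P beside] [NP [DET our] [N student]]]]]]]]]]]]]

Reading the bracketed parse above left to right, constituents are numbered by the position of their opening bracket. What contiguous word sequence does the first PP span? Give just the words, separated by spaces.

beside us

The PP opening brackets appear, in order, over: "beside us"; "after a simple letter beside their young theory beside our student"; "beside their young theory beside our student"; "beside our student". The first one spans "beside us".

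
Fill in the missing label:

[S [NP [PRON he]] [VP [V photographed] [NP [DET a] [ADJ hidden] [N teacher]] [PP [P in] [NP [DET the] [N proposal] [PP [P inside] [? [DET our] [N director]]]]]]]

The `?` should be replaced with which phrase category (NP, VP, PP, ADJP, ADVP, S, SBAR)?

The `?` node immediately contains: DET 'our', N 'director'. That is the internal structure of a noun phrase, so the label is NP.

NP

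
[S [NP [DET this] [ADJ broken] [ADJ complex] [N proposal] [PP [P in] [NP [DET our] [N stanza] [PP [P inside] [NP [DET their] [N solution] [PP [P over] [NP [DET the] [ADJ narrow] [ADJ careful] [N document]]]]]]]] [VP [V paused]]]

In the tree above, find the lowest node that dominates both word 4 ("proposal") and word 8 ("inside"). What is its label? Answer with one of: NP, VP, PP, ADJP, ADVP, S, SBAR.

NP

Word 4 lies under S → NP → N; word 8 lies under S → NP → PP → NP → PP → P. The lowest shared node is the NP.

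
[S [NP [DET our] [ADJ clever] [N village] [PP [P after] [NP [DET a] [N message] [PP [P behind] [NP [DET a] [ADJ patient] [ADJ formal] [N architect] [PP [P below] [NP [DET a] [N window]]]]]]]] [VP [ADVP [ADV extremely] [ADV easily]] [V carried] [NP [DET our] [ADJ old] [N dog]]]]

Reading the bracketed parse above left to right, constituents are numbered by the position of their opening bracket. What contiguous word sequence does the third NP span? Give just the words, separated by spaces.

The NP opening brackets appear, in order, over: "our clever village after a message behind a patient formal architect below a window"; "a message behind a patient formal architect below a window"; "a patient formal architect below a window"; "a window"; "our old dog". The third one spans "a patient formal architect below a window".

a patient formal architect below a window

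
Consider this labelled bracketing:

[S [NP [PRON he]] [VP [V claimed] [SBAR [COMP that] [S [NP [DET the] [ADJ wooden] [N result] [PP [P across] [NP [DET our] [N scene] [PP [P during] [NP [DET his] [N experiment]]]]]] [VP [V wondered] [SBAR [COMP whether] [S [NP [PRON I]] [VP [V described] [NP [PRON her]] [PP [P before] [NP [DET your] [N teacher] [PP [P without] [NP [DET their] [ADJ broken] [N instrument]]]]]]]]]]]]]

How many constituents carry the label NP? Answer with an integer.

8

The NP constituents are: [NP he]; [NP the wooden result across our scene during his experiment]; [NP our scene during his experiment]; [NP his experiment]; [NP I]; [NP her] …. Total: 8.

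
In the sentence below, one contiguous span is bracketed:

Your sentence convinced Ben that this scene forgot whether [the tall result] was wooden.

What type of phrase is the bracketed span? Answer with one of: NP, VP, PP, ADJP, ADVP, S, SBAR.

NP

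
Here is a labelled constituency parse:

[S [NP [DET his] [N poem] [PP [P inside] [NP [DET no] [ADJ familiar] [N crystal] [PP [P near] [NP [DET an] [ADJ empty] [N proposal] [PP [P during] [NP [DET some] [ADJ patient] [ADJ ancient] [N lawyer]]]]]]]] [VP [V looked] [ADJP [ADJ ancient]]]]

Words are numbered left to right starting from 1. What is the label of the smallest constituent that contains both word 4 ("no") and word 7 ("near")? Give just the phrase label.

NP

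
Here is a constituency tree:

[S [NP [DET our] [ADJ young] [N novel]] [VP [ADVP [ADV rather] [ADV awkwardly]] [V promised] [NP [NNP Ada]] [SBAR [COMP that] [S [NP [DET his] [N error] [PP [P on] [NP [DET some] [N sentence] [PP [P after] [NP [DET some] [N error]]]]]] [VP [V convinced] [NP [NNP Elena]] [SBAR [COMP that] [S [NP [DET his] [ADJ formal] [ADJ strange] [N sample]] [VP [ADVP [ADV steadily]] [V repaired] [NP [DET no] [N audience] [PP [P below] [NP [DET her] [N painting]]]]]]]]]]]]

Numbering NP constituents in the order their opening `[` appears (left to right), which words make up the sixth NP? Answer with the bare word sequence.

Opening `[NP` markers occur at word positions 1, 7, 9, 12, 15, 18, 20, 26, 29; the sixth of these opens the constituent [NP Elena].

Elena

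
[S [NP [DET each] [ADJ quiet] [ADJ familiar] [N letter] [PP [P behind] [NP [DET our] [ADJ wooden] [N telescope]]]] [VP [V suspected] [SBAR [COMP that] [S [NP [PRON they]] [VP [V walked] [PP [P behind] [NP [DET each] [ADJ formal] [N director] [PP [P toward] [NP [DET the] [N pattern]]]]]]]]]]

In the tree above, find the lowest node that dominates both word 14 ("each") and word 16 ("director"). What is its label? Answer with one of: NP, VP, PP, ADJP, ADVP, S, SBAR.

NP

Word 14 lies under S → VP → SBAR → S → VP → PP → NP → DET; word 16 lies under S → VP → SBAR → S → VP → PP → NP → N. The lowest shared node is the NP.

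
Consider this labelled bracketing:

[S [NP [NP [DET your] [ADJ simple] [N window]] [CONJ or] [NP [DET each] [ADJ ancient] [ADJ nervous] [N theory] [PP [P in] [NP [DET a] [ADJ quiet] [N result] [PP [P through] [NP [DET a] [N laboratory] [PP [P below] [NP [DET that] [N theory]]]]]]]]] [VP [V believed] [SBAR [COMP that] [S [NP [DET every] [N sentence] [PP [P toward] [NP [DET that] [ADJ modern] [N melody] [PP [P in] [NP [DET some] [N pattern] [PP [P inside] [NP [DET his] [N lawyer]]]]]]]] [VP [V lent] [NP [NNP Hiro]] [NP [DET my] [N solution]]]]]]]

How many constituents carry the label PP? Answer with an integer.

6

Listing each PP by its span: [PP in a quiet result through a laboratory below that theory]; [PP through a laboratory below that theory]; [PP below that theory]; [PP toward that modern melody in some pattern inside his lawyer]; [PP in some pattern inside his lawyer]; [PP inside his lawyer] — that makes 6.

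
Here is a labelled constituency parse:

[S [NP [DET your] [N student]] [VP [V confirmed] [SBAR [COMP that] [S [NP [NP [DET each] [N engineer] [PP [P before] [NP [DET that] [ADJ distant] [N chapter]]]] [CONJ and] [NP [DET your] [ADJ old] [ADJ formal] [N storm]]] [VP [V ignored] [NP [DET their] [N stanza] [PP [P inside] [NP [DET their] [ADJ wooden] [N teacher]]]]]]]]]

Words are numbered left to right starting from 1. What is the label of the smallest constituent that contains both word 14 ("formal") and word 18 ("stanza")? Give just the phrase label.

Word 14 lies under S → VP → SBAR → S → NP → NP → ADJ; word 18 lies under S → VP → SBAR → S → VP → NP → N. The lowest shared node is the S.

S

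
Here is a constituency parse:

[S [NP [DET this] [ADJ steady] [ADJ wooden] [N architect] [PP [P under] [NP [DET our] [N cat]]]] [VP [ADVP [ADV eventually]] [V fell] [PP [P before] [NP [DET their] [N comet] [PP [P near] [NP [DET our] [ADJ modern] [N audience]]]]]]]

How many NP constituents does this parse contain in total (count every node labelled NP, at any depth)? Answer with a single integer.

4

Scanning left to right, an opening `[NP` appears at word positions 1, 6, 11, 14 — 4 in total.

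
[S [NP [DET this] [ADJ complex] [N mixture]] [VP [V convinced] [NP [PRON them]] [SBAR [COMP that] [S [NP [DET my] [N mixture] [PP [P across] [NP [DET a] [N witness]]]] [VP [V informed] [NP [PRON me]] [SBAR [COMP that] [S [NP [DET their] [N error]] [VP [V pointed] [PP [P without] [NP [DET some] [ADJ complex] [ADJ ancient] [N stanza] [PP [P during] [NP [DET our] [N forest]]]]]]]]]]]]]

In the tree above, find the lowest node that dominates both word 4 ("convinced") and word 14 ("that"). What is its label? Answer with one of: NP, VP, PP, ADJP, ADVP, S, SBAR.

Word 4 lies under S → VP → V; word 14 lies under S → VP → SBAR → S → VP → SBAR → COMP. The lowest shared node is the VP.

VP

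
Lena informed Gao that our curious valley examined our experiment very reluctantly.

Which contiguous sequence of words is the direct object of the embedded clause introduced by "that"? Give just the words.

our experiment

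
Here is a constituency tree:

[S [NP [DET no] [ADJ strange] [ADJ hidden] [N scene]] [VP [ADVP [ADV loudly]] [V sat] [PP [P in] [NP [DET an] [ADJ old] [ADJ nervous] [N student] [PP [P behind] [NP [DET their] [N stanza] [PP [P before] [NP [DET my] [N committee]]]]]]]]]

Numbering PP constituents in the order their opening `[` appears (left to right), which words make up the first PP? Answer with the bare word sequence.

The PP opening brackets appear, in order, over: "in an old nervous student behind their stanza before my committee"; "behind their stanza before my committee"; "before my committee". The first one spans "in an old nervous student behind their stanza before my committee".

in an old nervous student behind their stanza before my committee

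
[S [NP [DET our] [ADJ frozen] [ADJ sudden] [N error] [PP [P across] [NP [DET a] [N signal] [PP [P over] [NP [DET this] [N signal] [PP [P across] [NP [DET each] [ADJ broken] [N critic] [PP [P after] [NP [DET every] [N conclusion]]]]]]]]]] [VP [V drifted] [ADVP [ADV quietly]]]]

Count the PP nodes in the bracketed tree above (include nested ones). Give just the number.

Listing each PP by its span: [PP across a signal over this signal across each broken critic after every conclusion]; [PP over this signal across each broken critic after every conclusion]; [PP across each broken critic after every conclusion]; [PP after every conclusion] — that makes 4.

4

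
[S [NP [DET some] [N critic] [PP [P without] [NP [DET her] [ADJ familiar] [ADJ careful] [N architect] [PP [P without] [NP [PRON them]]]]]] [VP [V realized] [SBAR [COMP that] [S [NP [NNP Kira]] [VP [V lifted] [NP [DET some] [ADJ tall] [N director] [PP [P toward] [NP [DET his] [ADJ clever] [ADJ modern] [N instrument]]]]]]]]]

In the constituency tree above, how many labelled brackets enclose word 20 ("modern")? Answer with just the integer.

The word sits inside ADJ, which is inside NP, inside PP, inside NP, inside VP, inside S, inside SBAR, inside VP, inside S — 9 brackets in all.

9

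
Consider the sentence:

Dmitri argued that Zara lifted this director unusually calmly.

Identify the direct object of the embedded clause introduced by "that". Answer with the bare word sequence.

this director

"lifted" heads the VP of the embedded clause introduced by "that", and "this director" is its direct object.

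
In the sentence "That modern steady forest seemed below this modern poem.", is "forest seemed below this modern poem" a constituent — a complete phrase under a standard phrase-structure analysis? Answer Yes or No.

No

"forest" belongs to the noun phrase "that modern steady forest" while "poem" belongs to the verb phrase "seemed below this modern poem"; a span that runs across that boundary is not a single phrase.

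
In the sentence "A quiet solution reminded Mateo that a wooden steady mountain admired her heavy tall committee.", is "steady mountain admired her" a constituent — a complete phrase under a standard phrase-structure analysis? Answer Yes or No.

No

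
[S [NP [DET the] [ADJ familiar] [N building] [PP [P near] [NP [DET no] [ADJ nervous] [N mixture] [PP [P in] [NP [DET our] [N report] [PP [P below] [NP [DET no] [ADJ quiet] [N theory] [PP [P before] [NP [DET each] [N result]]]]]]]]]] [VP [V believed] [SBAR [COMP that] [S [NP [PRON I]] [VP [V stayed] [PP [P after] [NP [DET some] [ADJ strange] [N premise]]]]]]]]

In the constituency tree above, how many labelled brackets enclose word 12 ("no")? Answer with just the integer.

9

Path from the root down to the word: S → NP → PP → NP → PP → NP → PP → NP → DET. That is 9 enclosing brackets.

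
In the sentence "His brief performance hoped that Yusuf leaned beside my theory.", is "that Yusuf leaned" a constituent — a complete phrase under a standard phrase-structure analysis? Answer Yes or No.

No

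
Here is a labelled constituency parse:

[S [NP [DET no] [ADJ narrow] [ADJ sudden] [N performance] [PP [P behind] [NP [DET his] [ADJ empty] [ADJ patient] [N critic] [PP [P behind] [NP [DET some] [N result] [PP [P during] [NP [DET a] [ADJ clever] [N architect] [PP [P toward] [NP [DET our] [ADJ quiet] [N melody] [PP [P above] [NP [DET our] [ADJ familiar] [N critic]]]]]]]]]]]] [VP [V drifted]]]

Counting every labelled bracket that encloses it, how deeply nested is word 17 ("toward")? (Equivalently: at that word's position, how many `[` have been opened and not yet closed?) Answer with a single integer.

10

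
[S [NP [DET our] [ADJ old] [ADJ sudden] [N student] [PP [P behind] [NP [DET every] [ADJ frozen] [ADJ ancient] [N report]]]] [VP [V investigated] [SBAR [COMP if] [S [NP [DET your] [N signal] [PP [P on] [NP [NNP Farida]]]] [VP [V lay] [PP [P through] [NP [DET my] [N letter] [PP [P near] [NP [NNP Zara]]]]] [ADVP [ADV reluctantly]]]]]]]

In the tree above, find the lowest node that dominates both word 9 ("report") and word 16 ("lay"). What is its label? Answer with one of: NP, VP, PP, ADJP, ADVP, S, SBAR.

S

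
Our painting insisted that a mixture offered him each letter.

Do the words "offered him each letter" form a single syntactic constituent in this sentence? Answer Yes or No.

Yes

"offered him each letter" is exactly the verb phrase [VP offered him each letter], a complete constituent.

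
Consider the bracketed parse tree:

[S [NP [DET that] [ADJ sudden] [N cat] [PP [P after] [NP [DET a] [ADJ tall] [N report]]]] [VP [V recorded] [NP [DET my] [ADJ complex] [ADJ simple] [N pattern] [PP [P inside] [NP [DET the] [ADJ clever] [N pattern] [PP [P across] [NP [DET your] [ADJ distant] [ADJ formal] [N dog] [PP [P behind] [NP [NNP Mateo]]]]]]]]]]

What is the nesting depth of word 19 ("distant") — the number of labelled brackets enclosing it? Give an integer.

8

Counting open brackets not yet closed at "distant": [S [VP [NP [PP [NP [PP [NP [ADJ = 8.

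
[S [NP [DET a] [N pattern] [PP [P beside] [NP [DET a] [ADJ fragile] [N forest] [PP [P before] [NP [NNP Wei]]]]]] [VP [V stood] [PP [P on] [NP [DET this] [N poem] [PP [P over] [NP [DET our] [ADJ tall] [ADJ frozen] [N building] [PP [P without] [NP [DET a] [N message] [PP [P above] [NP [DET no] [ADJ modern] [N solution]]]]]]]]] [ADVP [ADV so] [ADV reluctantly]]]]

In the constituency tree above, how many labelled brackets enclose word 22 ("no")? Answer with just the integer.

The word sits inside DET, which is inside NP, inside PP, inside NP, inside PP, inside NP, inside PP, inside NP, inside PP, inside VP, inside S — 11 brackets in all.

11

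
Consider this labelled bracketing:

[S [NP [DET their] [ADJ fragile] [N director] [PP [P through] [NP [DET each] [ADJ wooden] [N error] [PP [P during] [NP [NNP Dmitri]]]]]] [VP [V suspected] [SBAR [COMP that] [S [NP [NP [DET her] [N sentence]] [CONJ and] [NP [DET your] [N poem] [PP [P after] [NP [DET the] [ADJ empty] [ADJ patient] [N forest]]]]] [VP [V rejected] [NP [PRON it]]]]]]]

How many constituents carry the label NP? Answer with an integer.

8

Listing each NP by its span: [NP their fragile director through each wooden error during Dmitri]; [NP each wooden error during Dmitri]; [NP Dmitri]; [NP her sentence and your poem after the empty patient forest]; [NP her sentence]; [NP your poem after the empty patient forest] … — that makes 8.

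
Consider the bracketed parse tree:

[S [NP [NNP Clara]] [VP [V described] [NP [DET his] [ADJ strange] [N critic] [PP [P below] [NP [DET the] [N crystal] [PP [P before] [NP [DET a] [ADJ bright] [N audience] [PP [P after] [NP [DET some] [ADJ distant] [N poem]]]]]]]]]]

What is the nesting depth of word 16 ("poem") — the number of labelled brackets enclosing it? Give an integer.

10

Counting open brackets not yet closed at "poem": [S [VP [NP [PP [NP [PP [NP [PP [NP [N = 10.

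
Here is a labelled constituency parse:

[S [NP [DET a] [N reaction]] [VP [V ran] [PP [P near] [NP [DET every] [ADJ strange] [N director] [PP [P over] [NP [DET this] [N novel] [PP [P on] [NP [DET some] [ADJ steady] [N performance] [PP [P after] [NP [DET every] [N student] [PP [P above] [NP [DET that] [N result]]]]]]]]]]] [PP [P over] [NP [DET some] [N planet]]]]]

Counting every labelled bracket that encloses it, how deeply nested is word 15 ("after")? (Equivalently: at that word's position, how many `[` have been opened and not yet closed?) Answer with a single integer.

10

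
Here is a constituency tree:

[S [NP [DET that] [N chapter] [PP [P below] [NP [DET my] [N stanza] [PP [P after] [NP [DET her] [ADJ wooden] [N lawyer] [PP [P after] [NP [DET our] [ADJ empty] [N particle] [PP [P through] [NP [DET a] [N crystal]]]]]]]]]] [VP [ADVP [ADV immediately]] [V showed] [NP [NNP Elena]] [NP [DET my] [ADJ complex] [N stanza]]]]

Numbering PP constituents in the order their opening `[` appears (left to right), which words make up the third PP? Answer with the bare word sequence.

In left-to-right order the PP constituents are "below my stanza after her wooden lawyer after our empty particle through a crystal"; "after her wooden lawyer after our empty particle through a crystal"; "after our empty particle through a crystal"; "through a crystal". Number 3 is "after our empty particle through a crystal".

after our empty particle through a crystal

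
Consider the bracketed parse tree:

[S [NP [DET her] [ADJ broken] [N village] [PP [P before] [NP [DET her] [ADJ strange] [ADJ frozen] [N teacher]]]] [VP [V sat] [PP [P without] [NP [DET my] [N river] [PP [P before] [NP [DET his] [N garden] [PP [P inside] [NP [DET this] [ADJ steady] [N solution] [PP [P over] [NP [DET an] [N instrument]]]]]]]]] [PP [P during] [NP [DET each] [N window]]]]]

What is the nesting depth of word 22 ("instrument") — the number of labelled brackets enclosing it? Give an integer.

11

Path from the root down to the word: S → VP → PP → NP → PP → NP → PP → NP → PP → NP → N. That is 11 enclosing brackets.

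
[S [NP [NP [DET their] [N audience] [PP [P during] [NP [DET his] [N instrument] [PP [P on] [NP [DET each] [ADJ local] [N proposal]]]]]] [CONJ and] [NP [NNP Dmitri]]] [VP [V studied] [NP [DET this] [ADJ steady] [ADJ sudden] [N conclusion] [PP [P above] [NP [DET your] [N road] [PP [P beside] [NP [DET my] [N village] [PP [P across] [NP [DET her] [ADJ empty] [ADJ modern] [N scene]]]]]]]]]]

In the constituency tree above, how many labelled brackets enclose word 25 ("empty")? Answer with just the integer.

10

The word sits inside ADJ, which is inside NP, inside PP, inside NP, inside PP, inside NP, inside PP, inside NP, inside VP, inside S — 10 brackets in all.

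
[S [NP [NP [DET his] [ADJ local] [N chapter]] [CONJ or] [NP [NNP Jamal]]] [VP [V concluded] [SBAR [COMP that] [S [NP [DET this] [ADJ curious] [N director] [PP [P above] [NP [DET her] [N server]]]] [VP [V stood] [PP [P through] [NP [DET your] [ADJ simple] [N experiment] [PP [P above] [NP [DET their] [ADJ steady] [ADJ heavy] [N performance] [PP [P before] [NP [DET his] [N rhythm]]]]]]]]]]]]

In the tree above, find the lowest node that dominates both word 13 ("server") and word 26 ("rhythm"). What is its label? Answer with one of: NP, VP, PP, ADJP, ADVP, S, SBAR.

S

The smallest bracket enclosing both words is [S this curious director above her server stood through your simple experiment above their steady heavy performance before his rhythm], so the label is S.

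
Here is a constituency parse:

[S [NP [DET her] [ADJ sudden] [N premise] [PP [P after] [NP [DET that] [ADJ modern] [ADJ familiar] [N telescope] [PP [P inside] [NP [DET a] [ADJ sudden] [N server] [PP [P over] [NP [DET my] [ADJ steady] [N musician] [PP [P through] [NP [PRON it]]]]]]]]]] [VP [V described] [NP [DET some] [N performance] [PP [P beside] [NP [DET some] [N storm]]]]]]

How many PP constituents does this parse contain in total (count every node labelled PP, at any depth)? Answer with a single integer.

5

Listing each PP by its span: [PP after that modern familiar telescope inside a sudden server over my steady musician through it]; [PP inside a sudden server over my steady musician through it]; [PP over my steady musician through it]; [PP through it]; [PP beside some storm] — that makes 5.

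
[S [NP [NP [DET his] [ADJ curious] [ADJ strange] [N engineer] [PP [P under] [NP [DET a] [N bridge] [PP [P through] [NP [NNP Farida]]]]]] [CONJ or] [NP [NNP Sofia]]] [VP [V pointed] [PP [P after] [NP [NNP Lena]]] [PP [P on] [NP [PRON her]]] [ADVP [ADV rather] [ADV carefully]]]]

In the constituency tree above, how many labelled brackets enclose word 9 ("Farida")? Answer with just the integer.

Counting open brackets not yet closed at "Farida": [S [NP [NP [PP [NP [PP [NP [NNP = 8.

8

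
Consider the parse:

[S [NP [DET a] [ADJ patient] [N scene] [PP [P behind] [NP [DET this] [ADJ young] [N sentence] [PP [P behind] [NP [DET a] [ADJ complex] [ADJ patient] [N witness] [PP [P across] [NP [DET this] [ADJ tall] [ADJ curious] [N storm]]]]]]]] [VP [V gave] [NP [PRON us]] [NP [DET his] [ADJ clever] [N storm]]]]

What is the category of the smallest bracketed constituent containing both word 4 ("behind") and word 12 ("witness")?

The smallest bracket enclosing both words is [PP behind this young sentence behind a complex patient witness across this tall curious storm], so the label is PP.

PP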